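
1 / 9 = 0.11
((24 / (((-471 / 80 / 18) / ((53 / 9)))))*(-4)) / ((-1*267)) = -271360 / 41919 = -6.47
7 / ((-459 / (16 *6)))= -1.46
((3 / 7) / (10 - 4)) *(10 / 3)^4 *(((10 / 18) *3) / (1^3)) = 25000 / 1701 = 14.70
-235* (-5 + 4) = 235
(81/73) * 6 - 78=-71.34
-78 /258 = -13 /43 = -0.30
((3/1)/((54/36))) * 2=4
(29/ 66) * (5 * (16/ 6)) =580/ 99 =5.86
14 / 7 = 2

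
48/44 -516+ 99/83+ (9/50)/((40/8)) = -117247533/228250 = -513.68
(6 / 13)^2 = 36 / 169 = 0.21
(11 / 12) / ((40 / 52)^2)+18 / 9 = 4259 / 1200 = 3.55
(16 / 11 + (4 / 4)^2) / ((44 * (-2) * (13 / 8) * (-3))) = 9 / 1573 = 0.01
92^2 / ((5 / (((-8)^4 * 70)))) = 485359616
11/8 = 1.38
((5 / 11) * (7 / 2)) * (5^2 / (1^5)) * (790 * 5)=1728125 / 11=157102.27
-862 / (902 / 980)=-422380 / 451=-936.54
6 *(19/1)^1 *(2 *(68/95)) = 163.20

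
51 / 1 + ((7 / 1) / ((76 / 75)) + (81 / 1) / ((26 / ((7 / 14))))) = 14688 / 247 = 59.47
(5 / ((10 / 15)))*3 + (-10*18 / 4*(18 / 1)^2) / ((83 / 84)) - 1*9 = -2447199 / 166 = -14742.16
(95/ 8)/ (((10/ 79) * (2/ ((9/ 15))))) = 4503/ 160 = 28.14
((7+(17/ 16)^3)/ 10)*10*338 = 5675865/ 2048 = 2771.42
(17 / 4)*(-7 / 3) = -119 / 12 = -9.92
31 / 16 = 1.94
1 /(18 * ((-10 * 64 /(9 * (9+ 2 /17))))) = -31 /4352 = -0.01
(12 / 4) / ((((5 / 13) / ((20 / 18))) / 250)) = 6500 / 3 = 2166.67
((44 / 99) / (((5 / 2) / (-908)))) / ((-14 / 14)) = 7264 / 45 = 161.42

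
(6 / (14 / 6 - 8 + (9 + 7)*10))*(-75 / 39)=-450 / 6019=-0.07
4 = 4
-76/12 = -19/3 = -6.33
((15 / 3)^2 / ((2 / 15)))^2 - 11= 140581 / 4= 35145.25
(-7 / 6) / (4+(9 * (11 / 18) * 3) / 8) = -56 / 291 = -0.19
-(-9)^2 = -81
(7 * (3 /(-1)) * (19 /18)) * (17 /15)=-2261 /90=-25.12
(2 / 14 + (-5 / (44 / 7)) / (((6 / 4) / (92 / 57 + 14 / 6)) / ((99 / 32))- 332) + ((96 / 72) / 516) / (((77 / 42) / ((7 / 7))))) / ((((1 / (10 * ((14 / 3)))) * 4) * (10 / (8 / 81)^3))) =76583427952 / 464570147258613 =0.00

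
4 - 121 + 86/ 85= -115.99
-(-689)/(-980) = -689/980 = -0.70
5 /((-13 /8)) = -40 /13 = -3.08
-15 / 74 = -0.20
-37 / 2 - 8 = -53 / 2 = -26.50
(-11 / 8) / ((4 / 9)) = -99 / 32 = -3.09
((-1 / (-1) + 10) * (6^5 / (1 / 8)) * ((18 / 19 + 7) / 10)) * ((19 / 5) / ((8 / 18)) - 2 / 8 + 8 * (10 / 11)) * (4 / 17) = 16090907904 / 8075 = 1992682.09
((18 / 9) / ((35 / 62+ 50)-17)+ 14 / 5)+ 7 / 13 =459637 / 135265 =3.40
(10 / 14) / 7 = 5 / 49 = 0.10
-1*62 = -62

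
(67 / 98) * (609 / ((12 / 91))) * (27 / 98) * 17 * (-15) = -173908215 / 784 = -221821.70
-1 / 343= -0.00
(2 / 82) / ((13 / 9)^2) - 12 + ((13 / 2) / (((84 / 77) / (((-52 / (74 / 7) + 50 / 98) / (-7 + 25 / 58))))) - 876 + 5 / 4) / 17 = -30858313050917 / 488195208774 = -63.21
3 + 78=81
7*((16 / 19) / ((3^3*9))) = 112 / 4617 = 0.02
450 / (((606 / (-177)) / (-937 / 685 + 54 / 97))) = 143101845 / 1342189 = 106.62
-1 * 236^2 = -55696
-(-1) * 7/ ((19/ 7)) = 49/ 19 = 2.58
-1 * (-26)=26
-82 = -82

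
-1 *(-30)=30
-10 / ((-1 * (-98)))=-0.10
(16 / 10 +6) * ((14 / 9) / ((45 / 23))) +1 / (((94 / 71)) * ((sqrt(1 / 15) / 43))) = 12236 / 2025 +3053 * sqrt(15) / 94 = 131.83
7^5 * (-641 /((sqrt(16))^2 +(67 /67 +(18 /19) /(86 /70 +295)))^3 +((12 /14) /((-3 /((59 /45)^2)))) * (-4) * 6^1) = 852128738869171116015152 /4349345117827806225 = 195921.16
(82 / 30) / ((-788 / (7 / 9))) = -287 / 106380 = -0.00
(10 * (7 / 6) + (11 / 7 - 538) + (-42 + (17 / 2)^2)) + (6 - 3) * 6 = -40027 / 84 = -476.51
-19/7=-2.71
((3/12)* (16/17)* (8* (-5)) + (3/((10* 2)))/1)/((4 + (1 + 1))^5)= -3149/2643840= -0.00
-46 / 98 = -23 / 49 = -0.47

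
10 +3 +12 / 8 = 29 / 2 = 14.50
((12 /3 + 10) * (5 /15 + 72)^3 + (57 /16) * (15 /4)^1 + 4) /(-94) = -9155638445 /162432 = -56365.98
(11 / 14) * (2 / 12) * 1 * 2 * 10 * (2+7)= 23.57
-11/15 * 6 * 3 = -66/5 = -13.20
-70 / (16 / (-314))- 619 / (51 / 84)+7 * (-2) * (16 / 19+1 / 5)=2194017 / 6460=339.63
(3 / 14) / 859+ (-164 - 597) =-9151783 / 12026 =-761.00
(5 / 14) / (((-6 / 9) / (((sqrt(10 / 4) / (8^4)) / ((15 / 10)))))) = -5 * sqrt(10) / 114688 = -0.00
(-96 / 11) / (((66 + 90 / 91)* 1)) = -182 / 1397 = -0.13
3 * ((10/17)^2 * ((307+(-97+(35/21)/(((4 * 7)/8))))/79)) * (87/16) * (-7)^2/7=141375/1343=105.27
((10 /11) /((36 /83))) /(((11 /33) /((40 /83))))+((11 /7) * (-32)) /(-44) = 964 /231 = 4.17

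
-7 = -7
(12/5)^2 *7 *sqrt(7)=1008 *sqrt(7)/25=106.68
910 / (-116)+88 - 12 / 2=4301 / 58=74.16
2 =2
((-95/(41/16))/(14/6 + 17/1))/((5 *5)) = -456/5945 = -0.08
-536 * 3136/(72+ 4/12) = -23238.19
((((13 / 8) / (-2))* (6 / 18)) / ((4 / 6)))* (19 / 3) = -247 / 96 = -2.57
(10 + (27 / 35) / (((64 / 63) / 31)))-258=-71827 / 320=-224.46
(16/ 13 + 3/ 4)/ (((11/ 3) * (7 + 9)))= 309/ 9152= 0.03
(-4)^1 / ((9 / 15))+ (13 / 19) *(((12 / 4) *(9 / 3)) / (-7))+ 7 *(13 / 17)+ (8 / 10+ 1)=-13343 / 33915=-0.39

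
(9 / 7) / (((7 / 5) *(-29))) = -45 / 1421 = -0.03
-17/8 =-2.12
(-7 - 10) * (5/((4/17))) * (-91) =32873.75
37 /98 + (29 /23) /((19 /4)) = 27537 /42826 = 0.64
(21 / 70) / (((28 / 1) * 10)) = 3 / 2800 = 0.00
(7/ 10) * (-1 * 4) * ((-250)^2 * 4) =-700000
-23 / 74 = -0.31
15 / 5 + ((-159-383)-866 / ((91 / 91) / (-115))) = 99051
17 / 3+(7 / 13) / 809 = 178810 / 31551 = 5.67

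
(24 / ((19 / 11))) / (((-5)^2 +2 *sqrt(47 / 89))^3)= 979160751800 / 1079024999476869-2616874832 *sqrt(4183) / 1079024999476869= 0.00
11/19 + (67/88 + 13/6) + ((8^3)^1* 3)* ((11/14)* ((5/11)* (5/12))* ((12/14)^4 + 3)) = 68505226337/84303912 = 812.60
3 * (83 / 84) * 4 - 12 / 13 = 995 / 91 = 10.93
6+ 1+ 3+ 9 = 19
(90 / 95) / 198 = 1 / 209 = 0.00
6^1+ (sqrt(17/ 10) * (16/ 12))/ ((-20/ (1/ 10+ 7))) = 6 - 71 * sqrt(170)/ 1500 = 5.38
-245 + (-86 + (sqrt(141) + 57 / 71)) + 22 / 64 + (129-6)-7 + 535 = sqrt(141) + 729645 / 2272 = 333.02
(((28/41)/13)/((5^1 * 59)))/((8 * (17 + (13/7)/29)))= 1421/1089324080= 0.00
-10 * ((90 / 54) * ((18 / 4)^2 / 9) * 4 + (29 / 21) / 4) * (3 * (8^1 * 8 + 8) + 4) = -708950 / 21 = -33759.52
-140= -140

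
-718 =-718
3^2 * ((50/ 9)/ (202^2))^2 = 625/ 3746174436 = 0.00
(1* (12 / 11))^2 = 144 / 121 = 1.19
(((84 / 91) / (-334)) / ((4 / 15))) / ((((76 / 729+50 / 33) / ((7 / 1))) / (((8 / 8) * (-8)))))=5051970 / 14096303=0.36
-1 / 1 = -1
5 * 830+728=4878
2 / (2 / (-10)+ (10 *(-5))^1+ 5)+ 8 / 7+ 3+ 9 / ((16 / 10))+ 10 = 124811 / 6328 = 19.72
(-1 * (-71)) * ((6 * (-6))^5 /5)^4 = 949092112257905118816558064336896 /625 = 1518547379612648190106493000000.00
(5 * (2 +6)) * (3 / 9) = 40 / 3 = 13.33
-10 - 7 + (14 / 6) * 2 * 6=11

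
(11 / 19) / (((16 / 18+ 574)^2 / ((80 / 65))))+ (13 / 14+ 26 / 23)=1095982939617 / 532286782846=2.06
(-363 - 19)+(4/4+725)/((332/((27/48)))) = -1011325/2656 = -380.77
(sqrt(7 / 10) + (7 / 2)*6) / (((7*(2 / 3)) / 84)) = 9*sqrt(70) / 5 + 378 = 393.06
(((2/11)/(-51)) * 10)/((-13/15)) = 0.04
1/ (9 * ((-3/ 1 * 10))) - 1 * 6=-1621/ 270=-6.00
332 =332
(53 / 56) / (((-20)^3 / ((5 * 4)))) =-53 / 22400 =-0.00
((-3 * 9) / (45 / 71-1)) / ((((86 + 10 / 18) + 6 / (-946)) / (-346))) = -1411795737 / 4789720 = -294.76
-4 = -4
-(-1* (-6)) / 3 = -2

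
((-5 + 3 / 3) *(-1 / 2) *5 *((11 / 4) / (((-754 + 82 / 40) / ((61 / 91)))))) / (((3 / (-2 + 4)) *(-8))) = 16775 / 8211294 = 0.00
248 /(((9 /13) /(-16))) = -51584 /9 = -5731.56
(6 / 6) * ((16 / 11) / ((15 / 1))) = 16 / 165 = 0.10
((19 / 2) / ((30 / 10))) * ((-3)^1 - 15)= -57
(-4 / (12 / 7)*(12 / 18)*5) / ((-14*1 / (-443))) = -246.11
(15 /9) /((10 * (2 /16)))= 4 /3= 1.33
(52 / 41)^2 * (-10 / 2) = -8.04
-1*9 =-9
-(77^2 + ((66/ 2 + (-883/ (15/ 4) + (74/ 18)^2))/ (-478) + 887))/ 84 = -659792297/ 8130780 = -81.15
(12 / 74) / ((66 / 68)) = 68 / 407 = 0.17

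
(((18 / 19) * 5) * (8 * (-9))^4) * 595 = 1439094988800 / 19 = 75741841515.79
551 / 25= 22.04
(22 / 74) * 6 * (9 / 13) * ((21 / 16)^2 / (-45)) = -14553 / 307840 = -0.05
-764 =-764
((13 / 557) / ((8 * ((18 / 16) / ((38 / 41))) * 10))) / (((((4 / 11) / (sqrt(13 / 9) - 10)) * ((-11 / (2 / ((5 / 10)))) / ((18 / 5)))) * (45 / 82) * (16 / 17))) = 4199 / 250650 - 4199 * sqrt(13) / 7519500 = 0.01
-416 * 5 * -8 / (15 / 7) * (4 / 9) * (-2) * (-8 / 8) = 6902.52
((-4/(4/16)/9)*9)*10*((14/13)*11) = -24640/13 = -1895.38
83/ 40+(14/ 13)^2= 21867/ 6760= 3.23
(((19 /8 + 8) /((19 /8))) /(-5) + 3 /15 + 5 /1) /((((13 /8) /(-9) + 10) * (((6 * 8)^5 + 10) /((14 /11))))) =0.00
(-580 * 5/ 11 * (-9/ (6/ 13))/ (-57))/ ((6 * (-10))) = 1885/ 1254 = 1.50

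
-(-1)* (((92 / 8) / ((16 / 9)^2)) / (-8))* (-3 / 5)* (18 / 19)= 50301 / 194560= 0.26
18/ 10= 9/ 5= 1.80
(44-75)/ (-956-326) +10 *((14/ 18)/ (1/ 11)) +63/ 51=86.82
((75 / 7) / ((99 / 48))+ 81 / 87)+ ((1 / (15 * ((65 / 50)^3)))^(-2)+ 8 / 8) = 97640860473 / 89320000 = 1093.16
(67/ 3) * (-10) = -670/ 3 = -223.33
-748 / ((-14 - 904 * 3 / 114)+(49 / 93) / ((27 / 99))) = 3965148 / 190081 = 20.86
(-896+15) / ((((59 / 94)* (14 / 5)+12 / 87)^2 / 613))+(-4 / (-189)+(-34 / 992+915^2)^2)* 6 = 5437919841240225623199257365 / 1292996132701056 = 4205673709077.90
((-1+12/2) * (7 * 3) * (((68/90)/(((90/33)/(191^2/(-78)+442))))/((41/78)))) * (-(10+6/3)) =2099636/123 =17070.21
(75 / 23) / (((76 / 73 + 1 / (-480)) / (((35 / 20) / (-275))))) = -26280 / 1315853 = -0.02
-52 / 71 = -0.73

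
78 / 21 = 26 / 7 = 3.71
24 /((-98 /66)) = -792 /49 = -16.16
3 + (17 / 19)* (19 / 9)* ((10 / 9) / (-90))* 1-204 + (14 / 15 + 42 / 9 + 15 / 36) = -195.01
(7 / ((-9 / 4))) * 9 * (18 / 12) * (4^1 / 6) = -28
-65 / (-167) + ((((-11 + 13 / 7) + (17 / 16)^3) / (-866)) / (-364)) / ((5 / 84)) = 104792442947 / 269529128960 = 0.39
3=3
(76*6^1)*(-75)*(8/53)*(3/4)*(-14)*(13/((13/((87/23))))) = 249933600/1219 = 205031.67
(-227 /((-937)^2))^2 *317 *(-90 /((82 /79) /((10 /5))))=-116139667230 /31604012163401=-0.00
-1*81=-81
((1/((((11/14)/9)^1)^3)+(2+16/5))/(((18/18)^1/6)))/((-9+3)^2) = 5018243/19965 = 251.35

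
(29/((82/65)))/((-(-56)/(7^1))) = 1885/656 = 2.87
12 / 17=0.71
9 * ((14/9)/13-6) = -688/13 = -52.92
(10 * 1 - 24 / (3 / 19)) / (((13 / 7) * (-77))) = 142 / 143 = 0.99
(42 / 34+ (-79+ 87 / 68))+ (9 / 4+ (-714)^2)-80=8663910 / 17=509641.76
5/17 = 0.29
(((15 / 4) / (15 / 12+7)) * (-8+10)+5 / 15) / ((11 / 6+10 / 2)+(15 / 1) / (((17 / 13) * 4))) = 2788 / 21769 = 0.13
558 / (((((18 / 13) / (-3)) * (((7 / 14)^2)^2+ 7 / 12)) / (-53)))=99216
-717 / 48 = -239 / 16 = -14.94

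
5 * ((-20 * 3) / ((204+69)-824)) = 300 / 551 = 0.54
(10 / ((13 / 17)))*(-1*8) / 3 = -1360 / 39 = -34.87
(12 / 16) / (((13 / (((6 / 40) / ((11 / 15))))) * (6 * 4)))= 9 / 18304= 0.00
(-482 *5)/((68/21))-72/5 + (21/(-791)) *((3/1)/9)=-14574119/19210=-758.67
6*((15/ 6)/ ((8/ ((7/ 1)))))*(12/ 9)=35/ 2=17.50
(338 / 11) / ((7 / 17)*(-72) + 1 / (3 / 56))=-8619 / 3080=-2.80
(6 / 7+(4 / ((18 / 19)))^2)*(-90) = -105940 / 63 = -1681.59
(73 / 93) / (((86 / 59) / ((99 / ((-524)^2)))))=142131 / 732019616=0.00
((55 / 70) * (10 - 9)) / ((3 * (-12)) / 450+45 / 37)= 10175 / 14714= 0.69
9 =9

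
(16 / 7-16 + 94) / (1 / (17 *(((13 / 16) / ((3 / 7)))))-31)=-124202 / 47909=-2.59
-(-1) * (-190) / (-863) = 190 / 863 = 0.22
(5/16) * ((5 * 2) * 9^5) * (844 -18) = 609680925/4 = 152420231.25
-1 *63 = -63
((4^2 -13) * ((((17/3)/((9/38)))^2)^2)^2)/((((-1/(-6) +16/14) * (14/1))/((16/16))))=30329143362034774548736/1725958278495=17572350235.77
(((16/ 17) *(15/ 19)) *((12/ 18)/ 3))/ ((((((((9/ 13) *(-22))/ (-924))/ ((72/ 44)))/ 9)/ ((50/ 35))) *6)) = 35.13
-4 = -4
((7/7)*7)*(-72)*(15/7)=-1080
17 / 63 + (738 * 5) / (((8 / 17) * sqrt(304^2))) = 1996667 / 76608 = 26.06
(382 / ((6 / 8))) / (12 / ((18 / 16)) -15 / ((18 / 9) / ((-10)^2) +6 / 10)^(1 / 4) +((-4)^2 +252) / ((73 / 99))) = 9885356696497500*2^(3 / 4)*31^(1 / 4)*sqrt(5) / 698464139185502107703 +246553133898762000*sqrt(62) / 698464139185502107703 +1229868576352716480*2^(1 / 4)*31^(3 / 4)*sqrt(5) / 698464139185502107703 +950908175990762181376 / 698464139185502107703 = 1.43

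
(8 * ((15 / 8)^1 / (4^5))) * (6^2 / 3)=45 / 256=0.18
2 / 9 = 0.22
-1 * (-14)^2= -196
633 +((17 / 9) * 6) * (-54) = 21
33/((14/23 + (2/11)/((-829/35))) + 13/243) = 1681881003/33358189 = 50.42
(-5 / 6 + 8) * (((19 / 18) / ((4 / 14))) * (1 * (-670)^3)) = -215007949625 / 27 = -7963257393.52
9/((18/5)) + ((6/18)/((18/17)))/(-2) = 253/108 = 2.34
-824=-824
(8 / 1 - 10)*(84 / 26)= -84 / 13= -6.46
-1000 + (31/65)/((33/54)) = -714442/715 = -999.22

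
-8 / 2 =-4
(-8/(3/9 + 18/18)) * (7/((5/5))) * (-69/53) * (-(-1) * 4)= 11592/53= 218.72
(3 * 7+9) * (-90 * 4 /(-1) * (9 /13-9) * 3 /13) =-20705.33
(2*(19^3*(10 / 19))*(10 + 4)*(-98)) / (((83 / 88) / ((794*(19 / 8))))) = -19805235236.63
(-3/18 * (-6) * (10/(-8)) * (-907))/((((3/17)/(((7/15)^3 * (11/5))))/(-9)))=-58175887/4500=-12927.97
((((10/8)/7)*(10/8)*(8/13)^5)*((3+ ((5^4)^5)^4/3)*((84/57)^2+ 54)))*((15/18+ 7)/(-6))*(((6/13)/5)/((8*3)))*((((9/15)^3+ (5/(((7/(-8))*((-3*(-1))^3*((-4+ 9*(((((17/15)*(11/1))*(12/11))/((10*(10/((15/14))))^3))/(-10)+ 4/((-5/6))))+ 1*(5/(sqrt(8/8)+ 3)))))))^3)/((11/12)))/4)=-826902850640368535274079259215209098743397379989699541670320006867675841596650040622498491678006784/91621583689965881418625141818839152887298585425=-9025197091533448718490176000000000000000000000000000.00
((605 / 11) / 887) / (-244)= -55 / 216428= -0.00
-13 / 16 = -0.81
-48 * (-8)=384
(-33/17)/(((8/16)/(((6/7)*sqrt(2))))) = -396*sqrt(2)/119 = -4.71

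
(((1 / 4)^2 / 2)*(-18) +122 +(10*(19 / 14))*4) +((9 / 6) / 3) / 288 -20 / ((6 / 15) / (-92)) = 19255723 / 4032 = 4775.72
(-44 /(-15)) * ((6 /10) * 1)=44 /25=1.76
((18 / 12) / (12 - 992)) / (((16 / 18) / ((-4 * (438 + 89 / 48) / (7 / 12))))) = 570051 / 109760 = 5.19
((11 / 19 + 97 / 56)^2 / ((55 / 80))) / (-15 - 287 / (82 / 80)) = -0.03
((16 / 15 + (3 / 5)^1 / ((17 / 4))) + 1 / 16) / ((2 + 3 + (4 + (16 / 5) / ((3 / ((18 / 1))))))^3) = 129575 / 2287428336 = 0.00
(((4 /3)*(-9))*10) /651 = -40 /217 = -0.18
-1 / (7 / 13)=-13 / 7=-1.86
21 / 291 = 7 / 97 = 0.07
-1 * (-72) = 72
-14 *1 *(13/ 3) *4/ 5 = -728/ 15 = -48.53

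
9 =9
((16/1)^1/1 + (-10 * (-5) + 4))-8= 62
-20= -20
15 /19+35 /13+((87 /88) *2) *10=126365 /5434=23.25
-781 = -781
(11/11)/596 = 1/596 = 0.00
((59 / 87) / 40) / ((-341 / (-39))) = 767 / 395560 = 0.00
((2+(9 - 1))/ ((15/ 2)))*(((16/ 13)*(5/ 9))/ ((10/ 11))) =352/ 351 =1.00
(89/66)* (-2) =-89/33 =-2.70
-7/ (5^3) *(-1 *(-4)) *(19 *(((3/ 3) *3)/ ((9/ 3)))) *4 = -2128/ 125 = -17.02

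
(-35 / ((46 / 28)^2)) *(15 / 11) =-102900 / 5819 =-17.68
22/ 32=11/ 16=0.69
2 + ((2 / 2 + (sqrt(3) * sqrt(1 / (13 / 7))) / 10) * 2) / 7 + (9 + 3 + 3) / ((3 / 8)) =sqrt(273) / 455 + 296 / 7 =42.32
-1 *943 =-943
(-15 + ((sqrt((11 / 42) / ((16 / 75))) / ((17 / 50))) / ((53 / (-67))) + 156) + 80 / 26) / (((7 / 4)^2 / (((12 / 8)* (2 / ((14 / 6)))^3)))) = 9709632 / 218491 -10854000* sqrt(154) / 106001749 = 43.17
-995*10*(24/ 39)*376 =-29929600/ 13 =-2302276.92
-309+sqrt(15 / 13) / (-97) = -309 - sqrt(195) / 1261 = -309.01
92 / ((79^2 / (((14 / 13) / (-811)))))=-1288 / 65798863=-0.00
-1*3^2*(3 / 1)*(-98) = 2646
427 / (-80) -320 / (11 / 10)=-260697 / 880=-296.25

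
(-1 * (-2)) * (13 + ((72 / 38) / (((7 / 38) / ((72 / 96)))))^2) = 7106 / 49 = 145.02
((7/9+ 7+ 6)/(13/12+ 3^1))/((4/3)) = 124/49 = 2.53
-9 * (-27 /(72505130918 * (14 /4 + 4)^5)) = 16 /113289267059375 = 0.00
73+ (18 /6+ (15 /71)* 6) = 5486 /71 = 77.27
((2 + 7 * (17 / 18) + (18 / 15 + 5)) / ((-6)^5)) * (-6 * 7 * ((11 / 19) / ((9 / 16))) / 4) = 102641 / 4986360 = 0.02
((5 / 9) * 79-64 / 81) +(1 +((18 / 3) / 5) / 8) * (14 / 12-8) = 35.24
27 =27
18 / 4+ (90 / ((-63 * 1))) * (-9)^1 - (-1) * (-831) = -11391 / 14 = -813.64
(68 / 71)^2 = 4624 / 5041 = 0.92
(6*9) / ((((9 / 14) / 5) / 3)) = 1260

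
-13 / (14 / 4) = -26 / 7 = -3.71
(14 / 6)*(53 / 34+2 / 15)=6041 / 1530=3.95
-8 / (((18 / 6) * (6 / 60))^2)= -800 / 9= -88.89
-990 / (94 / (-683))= 338085 / 47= 7193.30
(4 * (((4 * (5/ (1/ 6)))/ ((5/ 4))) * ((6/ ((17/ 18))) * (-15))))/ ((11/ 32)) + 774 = -19761822/ 187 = -105678.19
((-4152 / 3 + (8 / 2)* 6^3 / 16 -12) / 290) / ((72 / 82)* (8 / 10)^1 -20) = 0.24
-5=-5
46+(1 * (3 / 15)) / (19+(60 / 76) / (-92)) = 46.01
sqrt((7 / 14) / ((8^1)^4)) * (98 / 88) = 49 * sqrt(2) / 5632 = 0.01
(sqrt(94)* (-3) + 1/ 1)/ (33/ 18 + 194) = 6/ 1175- 18* sqrt(94)/ 1175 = -0.14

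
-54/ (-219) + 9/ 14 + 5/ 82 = 19912/ 20951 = 0.95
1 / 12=0.08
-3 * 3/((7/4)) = -36/7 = -5.14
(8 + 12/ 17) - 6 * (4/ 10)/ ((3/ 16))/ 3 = 1132/ 255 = 4.44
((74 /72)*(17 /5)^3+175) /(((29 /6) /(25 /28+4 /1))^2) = 18192435089 /82418000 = 220.73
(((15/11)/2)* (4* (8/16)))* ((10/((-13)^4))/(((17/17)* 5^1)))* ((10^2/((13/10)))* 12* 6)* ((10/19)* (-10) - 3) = -339120000/77600237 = -4.37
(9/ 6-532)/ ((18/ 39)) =-13793/ 12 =-1149.42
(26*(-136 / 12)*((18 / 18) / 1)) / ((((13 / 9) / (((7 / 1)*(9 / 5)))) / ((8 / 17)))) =-1209.60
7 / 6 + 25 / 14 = 62 / 21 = 2.95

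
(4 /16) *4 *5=5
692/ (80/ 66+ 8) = 5709/ 76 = 75.12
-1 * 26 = -26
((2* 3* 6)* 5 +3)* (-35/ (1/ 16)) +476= -102004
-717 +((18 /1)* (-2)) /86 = -30849 /43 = -717.42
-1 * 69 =-69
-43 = -43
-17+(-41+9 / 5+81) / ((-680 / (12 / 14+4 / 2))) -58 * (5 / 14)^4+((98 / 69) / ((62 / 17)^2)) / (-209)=-409989033388813 / 22626628027080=-18.12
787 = 787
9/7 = 1.29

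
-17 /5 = -3.40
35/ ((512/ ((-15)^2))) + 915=476355/ 512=930.38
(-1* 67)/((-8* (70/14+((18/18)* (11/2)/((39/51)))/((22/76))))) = 871/3104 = 0.28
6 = 6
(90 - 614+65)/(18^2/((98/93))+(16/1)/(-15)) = -337365/225206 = -1.50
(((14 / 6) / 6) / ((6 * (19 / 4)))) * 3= 7 / 171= 0.04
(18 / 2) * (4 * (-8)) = -288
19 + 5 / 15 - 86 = -66.67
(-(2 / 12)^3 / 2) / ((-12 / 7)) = 7 / 5184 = 0.00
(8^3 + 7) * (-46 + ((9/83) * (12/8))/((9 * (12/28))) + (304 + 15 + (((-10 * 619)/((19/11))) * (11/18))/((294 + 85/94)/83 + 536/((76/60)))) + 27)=4821467881512901/31500879942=153058.20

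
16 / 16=1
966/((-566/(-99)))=47817/283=168.96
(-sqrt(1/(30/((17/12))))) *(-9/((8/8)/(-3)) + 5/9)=-62 *sqrt(170)/135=-5.99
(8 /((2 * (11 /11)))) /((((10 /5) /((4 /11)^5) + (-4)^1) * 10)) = 1024 /795015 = 0.00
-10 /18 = -5 /9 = -0.56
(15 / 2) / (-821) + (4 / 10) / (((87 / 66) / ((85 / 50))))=603233 / 1190450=0.51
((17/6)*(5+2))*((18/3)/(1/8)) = 952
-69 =-69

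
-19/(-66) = 19/66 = 0.29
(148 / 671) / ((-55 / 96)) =-14208 / 36905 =-0.38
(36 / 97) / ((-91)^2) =36 / 803257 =0.00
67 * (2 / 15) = 134 / 15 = 8.93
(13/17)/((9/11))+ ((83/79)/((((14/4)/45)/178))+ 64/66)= 2239590145/930699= 2406.35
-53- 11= -64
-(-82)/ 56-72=-1975/ 28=-70.54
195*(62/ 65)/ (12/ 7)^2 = 1519/ 24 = 63.29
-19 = -19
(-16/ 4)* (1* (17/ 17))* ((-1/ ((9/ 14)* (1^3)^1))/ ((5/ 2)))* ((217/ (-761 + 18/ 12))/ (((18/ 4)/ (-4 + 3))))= 64/ 405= 0.16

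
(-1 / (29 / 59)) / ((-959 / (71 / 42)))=4189 / 1168062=0.00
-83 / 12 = -6.92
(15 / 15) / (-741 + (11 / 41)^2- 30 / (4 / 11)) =-3362 / 2768365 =-0.00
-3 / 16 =-0.19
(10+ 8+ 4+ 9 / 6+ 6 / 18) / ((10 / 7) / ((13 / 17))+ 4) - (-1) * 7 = 35441 / 3204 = 11.06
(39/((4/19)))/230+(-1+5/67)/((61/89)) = -2048093/3760040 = -0.54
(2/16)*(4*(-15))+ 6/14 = -7.07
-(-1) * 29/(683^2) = 29/466489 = 0.00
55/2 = 27.50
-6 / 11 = -0.55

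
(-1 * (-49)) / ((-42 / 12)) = -14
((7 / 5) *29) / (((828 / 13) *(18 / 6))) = 2639 / 12420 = 0.21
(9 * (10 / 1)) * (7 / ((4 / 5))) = 1575 / 2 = 787.50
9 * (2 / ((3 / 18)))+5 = 113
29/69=0.42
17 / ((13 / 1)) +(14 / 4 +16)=541 / 26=20.81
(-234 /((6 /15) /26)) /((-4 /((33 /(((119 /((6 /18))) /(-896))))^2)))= 7538319360 /289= 26084150.03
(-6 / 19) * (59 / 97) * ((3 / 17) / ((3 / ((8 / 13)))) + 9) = -706938 / 407303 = -1.74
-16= -16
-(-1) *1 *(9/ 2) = 9/ 2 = 4.50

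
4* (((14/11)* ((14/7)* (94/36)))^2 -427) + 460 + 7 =-10431185/9801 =-1064.30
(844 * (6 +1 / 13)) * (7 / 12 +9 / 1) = 1916935 / 39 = 49152.18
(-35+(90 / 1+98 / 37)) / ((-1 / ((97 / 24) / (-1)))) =68967 / 296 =233.00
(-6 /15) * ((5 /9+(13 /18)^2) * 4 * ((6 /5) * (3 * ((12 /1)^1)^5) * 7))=-270176256 /25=-10807050.24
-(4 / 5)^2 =-16 / 25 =-0.64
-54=-54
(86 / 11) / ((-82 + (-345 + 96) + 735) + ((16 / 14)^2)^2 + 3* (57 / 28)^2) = 3303776 / 176695233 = 0.02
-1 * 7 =-7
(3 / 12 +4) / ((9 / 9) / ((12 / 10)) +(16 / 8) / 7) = 357 / 94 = 3.80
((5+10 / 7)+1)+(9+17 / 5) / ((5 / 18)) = 9112 / 175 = 52.07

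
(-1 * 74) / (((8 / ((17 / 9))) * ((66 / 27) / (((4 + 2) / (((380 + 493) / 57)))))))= -11951 / 4268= -2.80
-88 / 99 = -8 / 9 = -0.89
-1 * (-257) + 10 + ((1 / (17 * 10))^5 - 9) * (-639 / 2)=892380124499361 / 283971400000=3142.50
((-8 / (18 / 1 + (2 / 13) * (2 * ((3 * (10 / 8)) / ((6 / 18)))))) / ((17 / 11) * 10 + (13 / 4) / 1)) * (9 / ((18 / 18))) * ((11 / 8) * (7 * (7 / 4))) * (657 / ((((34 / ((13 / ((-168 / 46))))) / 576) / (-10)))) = -519128129520 / 433721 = -1196917.21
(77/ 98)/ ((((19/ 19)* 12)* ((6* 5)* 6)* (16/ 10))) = 11/ 48384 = 0.00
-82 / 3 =-27.33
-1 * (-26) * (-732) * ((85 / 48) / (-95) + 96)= -1826717.24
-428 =-428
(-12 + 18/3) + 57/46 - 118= -5647/46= -122.76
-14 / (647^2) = -14 / 418609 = -0.00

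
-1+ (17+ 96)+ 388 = 500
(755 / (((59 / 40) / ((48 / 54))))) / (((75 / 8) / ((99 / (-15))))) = -320.31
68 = 68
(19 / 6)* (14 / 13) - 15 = -452 / 39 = -11.59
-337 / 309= -1.09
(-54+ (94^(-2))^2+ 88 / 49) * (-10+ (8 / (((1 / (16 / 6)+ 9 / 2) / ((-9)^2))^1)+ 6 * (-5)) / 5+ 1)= -150385834691007 / 248668543760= -604.76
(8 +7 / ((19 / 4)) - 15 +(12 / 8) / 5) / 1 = -993 / 190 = -5.23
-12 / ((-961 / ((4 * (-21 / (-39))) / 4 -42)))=-6468 / 12493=-0.52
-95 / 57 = -5 / 3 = -1.67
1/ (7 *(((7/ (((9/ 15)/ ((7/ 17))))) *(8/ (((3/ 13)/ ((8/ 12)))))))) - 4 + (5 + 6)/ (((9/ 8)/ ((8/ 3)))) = 22.08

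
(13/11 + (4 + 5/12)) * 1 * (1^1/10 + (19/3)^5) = 18298551187/320760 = 57047.48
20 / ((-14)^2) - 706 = -34589 / 49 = -705.90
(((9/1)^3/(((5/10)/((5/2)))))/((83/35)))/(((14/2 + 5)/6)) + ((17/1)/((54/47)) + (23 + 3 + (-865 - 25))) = -180803/2241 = -80.68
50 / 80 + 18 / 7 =179 / 56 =3.20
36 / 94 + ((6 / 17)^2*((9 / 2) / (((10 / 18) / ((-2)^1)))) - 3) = -314787 / 67915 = -4.64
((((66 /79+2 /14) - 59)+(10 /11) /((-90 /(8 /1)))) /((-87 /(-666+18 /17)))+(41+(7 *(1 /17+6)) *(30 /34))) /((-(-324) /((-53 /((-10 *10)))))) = -370503942737 /619426719450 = -0.60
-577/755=-0.76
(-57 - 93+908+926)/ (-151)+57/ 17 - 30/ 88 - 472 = -54230885/ 112948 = -480.14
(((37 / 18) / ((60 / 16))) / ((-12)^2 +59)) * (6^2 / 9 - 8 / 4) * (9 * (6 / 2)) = 0.15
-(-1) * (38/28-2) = -9/14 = -0.64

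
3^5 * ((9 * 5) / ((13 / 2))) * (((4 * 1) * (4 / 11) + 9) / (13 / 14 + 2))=35210700 / 5863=6005.58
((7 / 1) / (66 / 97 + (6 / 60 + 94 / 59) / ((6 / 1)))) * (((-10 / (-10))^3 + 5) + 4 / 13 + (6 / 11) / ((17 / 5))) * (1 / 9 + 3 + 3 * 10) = 3754318217440 / 2410650099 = 1557.39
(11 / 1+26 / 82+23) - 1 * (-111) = 5958 / 41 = 145.32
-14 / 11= -1.27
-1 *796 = -796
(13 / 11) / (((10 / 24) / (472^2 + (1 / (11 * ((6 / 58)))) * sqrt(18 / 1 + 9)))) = 4524 * sqrt(3) / 605 + 34754304 / 55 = 631909.39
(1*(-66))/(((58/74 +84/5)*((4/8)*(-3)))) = 8140/3253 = 2.50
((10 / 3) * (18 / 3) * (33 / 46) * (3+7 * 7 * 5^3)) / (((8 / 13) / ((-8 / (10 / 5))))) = -13144560 / 23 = -571502.61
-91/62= -1.47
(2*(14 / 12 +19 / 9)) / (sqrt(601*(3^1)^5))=59*sqrt(1803) / 146043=0.02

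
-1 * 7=-7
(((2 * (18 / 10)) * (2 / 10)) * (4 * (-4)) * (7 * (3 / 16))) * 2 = -756 / 25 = -30.24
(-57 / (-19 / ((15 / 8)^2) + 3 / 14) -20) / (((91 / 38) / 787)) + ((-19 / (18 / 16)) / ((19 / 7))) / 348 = -3452300385766 / 1164915297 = -2963.56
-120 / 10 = -12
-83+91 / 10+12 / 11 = -8009 / 110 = -72.81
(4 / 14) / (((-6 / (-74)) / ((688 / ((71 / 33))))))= 1126.82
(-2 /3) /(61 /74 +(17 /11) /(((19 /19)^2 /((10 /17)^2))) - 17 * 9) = 27676 /6295221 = 0.00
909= 909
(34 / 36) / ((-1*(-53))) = 17 / 954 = 0.02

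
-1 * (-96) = 96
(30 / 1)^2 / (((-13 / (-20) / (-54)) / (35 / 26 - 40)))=488430000 / 169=2890118.34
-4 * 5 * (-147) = 2940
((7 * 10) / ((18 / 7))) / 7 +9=116 / 9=12.89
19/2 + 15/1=49/2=24.50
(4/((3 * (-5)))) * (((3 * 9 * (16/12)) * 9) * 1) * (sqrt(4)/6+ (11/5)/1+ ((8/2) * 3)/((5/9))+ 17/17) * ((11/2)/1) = -298584/25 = -11943.36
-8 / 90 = -4 / 45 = -0.09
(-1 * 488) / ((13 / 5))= -2440 / 13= -187.69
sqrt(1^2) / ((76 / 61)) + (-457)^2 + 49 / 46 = 365071317 / 1748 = 208850.87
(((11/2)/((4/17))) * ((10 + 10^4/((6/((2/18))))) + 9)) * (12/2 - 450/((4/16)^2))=-1236086269/36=-34335729.69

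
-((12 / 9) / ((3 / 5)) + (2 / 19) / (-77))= -29242 / 13167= -2.22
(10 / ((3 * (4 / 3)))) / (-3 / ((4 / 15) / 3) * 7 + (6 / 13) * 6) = -130 / 12141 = -0.01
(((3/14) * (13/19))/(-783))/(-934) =13/64843884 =0.00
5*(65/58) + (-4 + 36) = 2181/58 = 37.60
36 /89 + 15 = 1371 /89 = 15.40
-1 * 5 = -5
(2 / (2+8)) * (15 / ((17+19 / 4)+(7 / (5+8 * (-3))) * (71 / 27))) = 6156 / 42643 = 0.14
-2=-2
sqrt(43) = 6.56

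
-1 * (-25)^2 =-625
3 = 3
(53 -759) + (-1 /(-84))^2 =-4981535 /7056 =-706.00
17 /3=5.67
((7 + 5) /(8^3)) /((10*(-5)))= -3 /6400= -0.00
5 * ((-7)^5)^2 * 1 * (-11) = -15536138695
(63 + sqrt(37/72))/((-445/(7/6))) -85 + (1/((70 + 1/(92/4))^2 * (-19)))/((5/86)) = -85.17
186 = 186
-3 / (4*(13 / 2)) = -3 / 26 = -0.12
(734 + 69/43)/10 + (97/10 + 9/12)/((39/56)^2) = 62202367/654030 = 95.11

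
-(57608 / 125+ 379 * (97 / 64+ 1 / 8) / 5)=-585.22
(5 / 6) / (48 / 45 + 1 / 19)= 475 / 638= 0.74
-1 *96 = -96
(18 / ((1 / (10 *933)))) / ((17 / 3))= 503820 / 17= 29636.47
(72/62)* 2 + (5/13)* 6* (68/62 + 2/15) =160/31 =5.16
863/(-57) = -863/57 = -15.14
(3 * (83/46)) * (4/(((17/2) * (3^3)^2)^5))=5312/2241242399425925679813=0.00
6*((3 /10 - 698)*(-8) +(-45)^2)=228198 /5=45639.60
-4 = -4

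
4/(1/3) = 12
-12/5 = -2.40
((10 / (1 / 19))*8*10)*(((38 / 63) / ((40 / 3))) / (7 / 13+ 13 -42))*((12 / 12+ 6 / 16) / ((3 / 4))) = -103246 / 2331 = -44.29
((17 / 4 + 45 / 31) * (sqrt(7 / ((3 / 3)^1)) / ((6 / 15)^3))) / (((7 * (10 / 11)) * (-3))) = -12.35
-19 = -19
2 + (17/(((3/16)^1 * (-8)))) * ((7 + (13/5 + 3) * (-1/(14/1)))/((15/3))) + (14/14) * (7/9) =-2741/225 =-12.18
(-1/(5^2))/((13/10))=-2/65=-0.03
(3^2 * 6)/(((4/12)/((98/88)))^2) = 583443/968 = 602.73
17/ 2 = 8.50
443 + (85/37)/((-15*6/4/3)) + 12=50471/111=454.69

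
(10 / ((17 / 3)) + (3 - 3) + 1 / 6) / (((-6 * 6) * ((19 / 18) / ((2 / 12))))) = -197 / 23256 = -0.01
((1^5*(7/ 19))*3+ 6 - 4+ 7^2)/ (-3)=-330/ 19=-17.37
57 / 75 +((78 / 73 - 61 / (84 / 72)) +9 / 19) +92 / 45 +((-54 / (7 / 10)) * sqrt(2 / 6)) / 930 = -104724146 / 2184525 - 6 * sqrt(3) / 217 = -47.99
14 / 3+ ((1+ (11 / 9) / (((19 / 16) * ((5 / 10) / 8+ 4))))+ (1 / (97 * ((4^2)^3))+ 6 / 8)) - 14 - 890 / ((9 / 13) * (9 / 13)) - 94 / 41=-3041612907394757 / 1629549342720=-1866.54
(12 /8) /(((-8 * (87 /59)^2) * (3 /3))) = -3481 /40368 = -0.09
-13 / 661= -0.02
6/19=0.32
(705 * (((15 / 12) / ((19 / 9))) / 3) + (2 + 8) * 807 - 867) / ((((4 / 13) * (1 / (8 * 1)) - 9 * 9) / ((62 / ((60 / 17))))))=-1274292851 / 799900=-1593.07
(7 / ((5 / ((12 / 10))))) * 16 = 672 / 25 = 26.88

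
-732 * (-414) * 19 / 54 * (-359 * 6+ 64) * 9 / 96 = -83569695 / 4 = -20892423.75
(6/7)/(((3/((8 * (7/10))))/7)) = 56/5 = 11.20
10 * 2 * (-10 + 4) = -120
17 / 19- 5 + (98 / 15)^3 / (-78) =-19208074 / 2500875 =-7.68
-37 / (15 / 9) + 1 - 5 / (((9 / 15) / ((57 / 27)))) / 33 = -96821 / 4455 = -21.73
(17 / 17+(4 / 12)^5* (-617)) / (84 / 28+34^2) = -374 / 281637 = -0.00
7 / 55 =0.13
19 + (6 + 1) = 26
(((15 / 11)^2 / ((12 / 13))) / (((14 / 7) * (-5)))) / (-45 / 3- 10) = 39 / 4840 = 0.01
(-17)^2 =289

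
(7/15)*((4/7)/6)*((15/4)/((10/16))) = 4/15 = 0.27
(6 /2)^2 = 9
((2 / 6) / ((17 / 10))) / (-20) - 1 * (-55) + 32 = 8873 / 102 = 86.99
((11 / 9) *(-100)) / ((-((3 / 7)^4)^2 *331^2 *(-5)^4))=253651244 / 161736687225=0.00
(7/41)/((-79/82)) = -0.18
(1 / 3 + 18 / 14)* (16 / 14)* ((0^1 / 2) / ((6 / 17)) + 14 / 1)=544 / 21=25.90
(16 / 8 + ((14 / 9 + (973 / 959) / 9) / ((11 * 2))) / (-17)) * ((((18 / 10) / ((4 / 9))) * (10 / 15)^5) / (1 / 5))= 19684 / 3699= 5.32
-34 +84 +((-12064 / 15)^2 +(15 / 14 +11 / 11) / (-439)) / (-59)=-890410015991 / 81588150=-10913.47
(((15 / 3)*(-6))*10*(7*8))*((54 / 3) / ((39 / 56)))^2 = -1896652800 / 169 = -11222797.63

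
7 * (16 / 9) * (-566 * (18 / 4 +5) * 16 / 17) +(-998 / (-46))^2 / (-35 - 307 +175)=-851274494465 / 13516479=-62980.49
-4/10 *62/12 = -31/15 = -2.07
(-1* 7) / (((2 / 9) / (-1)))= 63 / 2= 31.50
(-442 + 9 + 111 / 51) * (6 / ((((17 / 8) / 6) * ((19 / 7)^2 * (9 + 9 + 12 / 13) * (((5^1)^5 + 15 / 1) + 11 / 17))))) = -5742016 / 344463673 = -0.02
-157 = -157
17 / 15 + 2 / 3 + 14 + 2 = 89 / 5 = 17.80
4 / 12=1 / 3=0.33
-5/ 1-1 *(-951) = 946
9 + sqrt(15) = 12.87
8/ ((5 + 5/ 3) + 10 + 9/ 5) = 120/ 277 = 0.43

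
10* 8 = 80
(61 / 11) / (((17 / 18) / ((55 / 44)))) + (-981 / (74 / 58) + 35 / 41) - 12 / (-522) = -37547062261 / 49360146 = -760.68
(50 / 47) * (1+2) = 150 / 47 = 3.19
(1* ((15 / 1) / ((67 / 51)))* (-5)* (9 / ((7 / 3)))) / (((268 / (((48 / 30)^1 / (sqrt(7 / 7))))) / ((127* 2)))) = -10492740 / 31423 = -333.92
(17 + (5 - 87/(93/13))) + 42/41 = 13807/1271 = 10.86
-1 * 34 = -34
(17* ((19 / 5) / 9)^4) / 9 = 2215457 / 36905625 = 0.06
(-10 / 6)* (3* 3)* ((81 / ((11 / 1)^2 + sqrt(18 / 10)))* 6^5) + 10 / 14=-10002809105 / 128093 + 7085880* sqrt(5) / 18299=-77224.34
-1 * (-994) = 994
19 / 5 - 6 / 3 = 9 / 5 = 1.80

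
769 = 769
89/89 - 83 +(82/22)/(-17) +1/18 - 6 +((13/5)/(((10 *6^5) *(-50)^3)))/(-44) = -3204997199999779/36352800000000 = -88.16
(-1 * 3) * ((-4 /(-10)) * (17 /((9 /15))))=-34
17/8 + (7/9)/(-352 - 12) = 1987/936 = 2.12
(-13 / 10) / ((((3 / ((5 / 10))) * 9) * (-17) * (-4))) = -13 / 36720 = -0.00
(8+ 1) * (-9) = -81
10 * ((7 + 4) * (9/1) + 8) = 1070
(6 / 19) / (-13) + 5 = 1229 / 247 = 4.98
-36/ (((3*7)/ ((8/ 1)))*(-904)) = 12/ 791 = 0.02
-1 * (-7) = 7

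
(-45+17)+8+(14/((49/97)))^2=748.08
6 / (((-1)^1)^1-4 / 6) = -18 / 5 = -3.60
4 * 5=20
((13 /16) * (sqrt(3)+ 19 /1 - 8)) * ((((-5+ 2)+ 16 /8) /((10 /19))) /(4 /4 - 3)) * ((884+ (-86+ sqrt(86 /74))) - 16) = 247 * (sqrt(1591)+ 28934) * (sqrt(3)+ 11) /11840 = 7695.74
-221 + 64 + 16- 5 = -146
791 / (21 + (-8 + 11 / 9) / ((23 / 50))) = 126.24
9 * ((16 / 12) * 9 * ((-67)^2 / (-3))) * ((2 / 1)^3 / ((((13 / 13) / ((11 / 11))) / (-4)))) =5171328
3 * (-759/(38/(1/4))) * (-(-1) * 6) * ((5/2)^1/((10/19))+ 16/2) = -348381/304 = -1145.99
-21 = -21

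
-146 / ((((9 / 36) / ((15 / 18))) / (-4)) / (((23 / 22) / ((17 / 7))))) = 470120 / 561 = 838.00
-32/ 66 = -16/ 33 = -0.48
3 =3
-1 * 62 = -62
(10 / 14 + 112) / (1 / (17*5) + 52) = 67065 / 30947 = 2.17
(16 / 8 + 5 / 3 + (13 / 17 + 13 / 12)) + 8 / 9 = 3919 / 612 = 6.40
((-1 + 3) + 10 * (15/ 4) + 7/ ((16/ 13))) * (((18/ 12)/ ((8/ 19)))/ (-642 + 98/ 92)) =-947853/ 3773824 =-0.25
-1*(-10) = 10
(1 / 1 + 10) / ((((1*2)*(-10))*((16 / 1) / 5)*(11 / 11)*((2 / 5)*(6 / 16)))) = -55 / 48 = -1.15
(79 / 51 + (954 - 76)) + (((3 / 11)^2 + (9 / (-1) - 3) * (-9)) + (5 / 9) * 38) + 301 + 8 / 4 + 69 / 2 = 49845679 / 37026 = 1346.23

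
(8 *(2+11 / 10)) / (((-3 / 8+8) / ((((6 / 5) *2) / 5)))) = 11904 / 7625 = 1.56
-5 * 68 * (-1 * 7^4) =816340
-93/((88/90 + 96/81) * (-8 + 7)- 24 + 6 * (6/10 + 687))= -12555/553424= -0.02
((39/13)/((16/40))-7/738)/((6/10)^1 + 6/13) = 179660/25461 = 7.06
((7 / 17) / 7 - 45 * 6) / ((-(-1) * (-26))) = 353 / 34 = 10.38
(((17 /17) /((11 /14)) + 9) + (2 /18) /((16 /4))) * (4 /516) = 4079 /51084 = 0.08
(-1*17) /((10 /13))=-221 /10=-22.10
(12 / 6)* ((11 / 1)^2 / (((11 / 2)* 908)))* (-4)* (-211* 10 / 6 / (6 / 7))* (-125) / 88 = -112.96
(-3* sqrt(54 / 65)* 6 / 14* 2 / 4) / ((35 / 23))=-621* sqrt(390) / 31850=-0.39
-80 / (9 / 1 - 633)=5 / 39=0.13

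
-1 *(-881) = 881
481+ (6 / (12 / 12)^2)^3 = 697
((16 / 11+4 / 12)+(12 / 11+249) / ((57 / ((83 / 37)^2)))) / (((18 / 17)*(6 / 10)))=870667240 / 23175801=37.57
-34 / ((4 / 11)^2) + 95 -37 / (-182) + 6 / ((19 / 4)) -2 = -2249893 / 13832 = -162.66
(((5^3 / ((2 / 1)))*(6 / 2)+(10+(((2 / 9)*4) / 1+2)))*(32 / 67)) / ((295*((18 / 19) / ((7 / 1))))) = 3837848 / 1600965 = 2.40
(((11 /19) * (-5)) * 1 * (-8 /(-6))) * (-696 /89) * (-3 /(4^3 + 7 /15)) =-2296800 /1635197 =-1.40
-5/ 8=-0.62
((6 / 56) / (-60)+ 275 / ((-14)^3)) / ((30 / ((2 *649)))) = -605517 / 137200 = -4.41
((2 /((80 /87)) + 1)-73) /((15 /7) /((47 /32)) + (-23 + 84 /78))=3981887 /1167000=3.41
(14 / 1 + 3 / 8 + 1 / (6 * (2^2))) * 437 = 75601 / 12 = 6300.08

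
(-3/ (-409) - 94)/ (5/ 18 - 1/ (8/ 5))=2767896/ 10225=270.70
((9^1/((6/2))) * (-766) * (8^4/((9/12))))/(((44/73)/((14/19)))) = -3206561792/209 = -15342400.92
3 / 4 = 0.75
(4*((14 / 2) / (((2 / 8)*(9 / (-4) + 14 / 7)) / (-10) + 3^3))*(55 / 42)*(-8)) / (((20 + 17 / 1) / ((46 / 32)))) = -202400 / 479631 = -0.42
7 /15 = 0.47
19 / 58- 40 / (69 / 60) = -45963 / 1334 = -34.46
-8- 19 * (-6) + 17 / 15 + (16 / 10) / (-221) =355123 / 3315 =107.13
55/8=6.88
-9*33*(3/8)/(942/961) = -285417/2512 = -113.62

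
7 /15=0.47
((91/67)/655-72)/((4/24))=-18957774/43885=-431.99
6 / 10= 3 / 5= 0.60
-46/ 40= -23/ 20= -1.15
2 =2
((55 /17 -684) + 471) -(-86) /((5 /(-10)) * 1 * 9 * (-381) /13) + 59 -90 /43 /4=-755167475 /5013198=-150.64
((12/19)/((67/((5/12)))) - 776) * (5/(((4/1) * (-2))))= 4939215/10184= 485.00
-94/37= -2.54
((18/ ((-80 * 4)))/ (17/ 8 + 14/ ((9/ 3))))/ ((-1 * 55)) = 27/ 179300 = 0.00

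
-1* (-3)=3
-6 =-6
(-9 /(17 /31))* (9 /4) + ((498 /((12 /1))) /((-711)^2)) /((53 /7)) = -67276231489 /1821897684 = -36.93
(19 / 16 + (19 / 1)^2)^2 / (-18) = -33582025 / 4608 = -7287.77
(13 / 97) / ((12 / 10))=65 / 582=0.11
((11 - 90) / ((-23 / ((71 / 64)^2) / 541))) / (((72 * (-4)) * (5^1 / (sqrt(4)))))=-215447299 / 67829760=-3.18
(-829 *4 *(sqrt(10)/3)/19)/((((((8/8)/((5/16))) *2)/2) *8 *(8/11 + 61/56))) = -319165 *sqrt(10)/255132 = -3.96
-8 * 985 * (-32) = 252160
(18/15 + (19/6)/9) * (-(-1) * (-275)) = -23045/54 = -426.76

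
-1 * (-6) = 6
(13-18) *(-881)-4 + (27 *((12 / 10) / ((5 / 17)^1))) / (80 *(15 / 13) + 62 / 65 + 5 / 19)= 847441251 / 192505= 4402.18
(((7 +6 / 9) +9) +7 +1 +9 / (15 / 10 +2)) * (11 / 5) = 6292 / 105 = 59.92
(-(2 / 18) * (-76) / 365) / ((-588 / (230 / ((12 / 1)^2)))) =-437 / 6953688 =-0.00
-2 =-2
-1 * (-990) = 990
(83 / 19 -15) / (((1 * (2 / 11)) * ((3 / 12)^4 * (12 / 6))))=-142208 / 19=-7484.63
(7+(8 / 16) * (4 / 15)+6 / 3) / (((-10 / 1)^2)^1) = 137 / 1500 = 0.09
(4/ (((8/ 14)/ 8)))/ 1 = 56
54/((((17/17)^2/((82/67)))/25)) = 110700/67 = 1652.24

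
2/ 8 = 1/ 4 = 0.25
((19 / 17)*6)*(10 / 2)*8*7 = 1877.65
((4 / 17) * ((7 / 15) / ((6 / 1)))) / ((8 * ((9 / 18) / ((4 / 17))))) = 14 / 13005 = 0.00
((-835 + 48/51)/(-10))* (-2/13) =-14179/1105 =-12.83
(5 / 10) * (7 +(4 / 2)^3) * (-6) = -45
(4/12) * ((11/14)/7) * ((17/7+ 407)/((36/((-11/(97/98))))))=-173393/36666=-4.73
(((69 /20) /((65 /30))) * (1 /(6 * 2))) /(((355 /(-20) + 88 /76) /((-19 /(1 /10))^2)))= -288.70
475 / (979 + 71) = 19 / 42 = 0.45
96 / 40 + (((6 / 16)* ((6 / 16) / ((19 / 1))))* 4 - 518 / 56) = -10367 / 1520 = -6.82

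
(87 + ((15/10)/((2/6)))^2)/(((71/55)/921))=21730995/284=76517.59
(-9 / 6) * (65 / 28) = -195 / 56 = -3.48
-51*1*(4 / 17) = -12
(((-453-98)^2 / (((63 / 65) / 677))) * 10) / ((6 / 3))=66799810025 / 63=1060314444.84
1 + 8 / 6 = 7 / 3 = 2.33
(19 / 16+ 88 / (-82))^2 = 5625 / 430336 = 0.01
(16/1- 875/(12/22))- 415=-12019/6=-2003.17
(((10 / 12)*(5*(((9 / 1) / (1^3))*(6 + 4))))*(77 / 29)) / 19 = 28875 / 551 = 52.40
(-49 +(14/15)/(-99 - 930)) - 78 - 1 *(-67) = -132302/2205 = -60.00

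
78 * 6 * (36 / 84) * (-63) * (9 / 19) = -113724 / 19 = -5985.47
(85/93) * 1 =85/93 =0.91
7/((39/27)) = 63/13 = 4.85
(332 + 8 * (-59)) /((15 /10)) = -280 /3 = -93.33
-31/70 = -0.44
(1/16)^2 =1/256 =0.00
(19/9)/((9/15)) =95/27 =3.52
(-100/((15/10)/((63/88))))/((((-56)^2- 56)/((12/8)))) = -45/1936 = -0.02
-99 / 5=-19.80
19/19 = 1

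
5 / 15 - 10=-29 / 3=-9.67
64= 64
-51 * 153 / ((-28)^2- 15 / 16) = -7344 / 737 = -9.96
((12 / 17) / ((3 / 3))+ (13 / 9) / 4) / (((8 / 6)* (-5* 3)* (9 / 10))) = -653 / 11016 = -0.06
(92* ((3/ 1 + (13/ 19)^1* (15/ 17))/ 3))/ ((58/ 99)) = 1766952/ 9367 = 188.64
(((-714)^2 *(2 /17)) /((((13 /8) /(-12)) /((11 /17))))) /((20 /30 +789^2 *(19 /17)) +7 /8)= -0.41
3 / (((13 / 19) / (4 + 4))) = 456 / 13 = 35.08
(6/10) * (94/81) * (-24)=-752/45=-16.71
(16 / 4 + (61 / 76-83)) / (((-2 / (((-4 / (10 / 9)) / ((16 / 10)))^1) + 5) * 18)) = -5943 / 8056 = -0.74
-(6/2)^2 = -9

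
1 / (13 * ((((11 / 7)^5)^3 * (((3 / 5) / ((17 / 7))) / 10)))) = 576489611921650 / 162912678607210389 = 0.00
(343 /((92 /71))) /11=24353 /1012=24.06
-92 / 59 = -1.56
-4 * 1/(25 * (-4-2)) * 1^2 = 2/75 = 0.03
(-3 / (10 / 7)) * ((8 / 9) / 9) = -28 / 135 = -0.21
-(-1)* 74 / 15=74 / 15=4.93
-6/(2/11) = -33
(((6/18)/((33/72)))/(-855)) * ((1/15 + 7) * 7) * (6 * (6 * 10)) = -47488/3135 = -15.15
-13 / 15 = -0.87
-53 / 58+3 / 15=-207 / 290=-0.71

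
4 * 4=16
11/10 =1.10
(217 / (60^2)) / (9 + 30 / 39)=2821 / 457200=0.01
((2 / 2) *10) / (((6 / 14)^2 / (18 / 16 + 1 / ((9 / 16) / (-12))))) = -118825 / 108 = -1100.23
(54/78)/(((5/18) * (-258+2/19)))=-0.01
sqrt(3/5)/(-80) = -sqrt(15)/400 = -0.01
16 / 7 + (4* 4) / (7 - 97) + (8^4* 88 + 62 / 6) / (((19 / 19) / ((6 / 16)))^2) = 1021941871 / 20160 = 50691.56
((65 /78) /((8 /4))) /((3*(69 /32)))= 40 /621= 0.06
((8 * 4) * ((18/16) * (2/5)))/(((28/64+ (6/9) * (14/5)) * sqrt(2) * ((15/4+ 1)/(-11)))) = -76032 * sqrt(2)/10507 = -10.23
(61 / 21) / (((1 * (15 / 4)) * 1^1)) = 244 / 315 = 0.77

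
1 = 1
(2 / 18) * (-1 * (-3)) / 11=1 / 33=0.03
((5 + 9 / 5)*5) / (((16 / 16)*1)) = 34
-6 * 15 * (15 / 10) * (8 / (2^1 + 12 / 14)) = -378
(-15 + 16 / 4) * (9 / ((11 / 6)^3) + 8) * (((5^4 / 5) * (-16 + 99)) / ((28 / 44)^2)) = -2666163.27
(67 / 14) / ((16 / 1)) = 67 / 224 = 0.30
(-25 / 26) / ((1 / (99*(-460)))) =569250 / 13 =43788.46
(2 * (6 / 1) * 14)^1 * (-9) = -1512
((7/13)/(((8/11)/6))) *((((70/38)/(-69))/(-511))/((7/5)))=275/1658852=0.00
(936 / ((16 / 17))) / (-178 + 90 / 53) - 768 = -14457801 / 18688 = -773.64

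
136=136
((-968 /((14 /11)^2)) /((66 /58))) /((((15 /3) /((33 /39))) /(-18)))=5095068 /3185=1599.71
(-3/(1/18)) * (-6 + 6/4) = 243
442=442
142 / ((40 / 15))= 213 / 4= 53.25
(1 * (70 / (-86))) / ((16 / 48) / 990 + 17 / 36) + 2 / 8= -101557 / 68972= -1.47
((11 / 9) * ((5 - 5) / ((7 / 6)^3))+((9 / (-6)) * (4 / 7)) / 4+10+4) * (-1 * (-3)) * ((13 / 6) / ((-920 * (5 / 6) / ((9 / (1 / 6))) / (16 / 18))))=-22581 / 4025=-5.61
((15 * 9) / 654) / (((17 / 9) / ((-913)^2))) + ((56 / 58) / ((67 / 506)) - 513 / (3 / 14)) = 638761841591 / 7200758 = 88707.58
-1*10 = -10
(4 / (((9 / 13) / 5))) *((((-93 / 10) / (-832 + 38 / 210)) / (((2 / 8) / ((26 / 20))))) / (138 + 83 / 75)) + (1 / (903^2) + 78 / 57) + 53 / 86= 56378771135817491 / 28234913699134926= 2.00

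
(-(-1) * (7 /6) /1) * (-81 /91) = -27 /26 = -1.04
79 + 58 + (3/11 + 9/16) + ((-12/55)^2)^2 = 137.84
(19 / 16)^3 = 6859 / 4096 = 1.67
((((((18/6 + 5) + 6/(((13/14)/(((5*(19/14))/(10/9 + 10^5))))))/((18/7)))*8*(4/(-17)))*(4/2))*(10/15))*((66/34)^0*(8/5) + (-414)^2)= -3593827525835008/2685179835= -1338393.61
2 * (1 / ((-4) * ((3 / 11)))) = -11 / 6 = -1.83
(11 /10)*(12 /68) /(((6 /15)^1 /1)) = 33 /68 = 0.49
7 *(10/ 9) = 70/ 9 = 7.78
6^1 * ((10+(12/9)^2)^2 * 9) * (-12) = -89888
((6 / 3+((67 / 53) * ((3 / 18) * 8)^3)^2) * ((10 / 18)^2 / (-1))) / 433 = -562061650 / 71821121553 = -0.01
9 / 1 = 9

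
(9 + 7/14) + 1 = 21/2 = 10.50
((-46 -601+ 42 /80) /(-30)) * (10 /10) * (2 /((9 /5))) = 25859 /1080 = 23.94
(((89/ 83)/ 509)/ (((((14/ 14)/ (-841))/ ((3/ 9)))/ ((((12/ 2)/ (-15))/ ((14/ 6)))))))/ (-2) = -74849/ 1478645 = -0.05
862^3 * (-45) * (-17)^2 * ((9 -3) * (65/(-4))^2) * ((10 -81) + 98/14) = 844637013381096000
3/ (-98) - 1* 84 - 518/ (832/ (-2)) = -843749/ 10192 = -82.79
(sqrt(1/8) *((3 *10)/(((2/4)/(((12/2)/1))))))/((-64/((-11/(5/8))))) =99 *sqrt(2)/4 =35.00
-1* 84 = -84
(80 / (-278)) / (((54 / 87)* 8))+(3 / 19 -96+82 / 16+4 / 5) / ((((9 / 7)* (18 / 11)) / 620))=-2519309759 / 95076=-26497.85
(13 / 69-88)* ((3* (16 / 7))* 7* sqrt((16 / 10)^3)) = -1551104* sqrt(10) / 575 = -8530.47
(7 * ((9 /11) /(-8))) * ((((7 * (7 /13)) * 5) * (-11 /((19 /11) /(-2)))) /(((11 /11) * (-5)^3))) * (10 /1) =33957 /2470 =13.75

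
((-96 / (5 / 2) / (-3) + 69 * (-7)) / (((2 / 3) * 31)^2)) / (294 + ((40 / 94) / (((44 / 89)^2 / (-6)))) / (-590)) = -788838083 / 210678199295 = -0.00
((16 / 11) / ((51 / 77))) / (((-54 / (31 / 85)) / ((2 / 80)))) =-217 / 585225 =-0.00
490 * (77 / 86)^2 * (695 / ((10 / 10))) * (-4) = -2019120950 / 1849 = -1092007.00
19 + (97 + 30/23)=2698/23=117.30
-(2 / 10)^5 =-1 / 3125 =-0.00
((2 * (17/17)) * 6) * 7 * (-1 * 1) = -84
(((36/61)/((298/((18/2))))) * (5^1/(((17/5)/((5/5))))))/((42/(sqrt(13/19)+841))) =675 * sqrt(247)/20550229+567675/1081591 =0.53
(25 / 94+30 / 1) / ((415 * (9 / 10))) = 2845 / 35109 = 0.08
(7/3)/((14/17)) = 17/6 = 2.83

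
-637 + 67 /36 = -22865 /36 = -635.14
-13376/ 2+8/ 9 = -60184/ 9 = -6687.11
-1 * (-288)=288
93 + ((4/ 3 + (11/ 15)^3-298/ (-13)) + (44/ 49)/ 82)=10371278602/ 88144875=117.66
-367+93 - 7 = -281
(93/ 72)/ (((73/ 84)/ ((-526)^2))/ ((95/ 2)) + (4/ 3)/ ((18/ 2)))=12833270415/ 1471916977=8.72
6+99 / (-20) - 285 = -5679 / 20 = -283.95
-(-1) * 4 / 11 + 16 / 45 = 356 / 495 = 0.72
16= 16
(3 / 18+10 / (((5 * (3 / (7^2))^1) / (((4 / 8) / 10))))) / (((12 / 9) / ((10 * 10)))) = 135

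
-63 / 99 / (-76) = 7 / 836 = 0.01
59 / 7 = 8.43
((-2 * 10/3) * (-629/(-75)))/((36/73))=-113.38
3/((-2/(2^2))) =-6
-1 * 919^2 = -844561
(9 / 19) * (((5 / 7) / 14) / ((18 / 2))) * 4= 10 / 931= 0.01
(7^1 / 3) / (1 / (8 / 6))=28 / 9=3.11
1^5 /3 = 1 /3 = 0.33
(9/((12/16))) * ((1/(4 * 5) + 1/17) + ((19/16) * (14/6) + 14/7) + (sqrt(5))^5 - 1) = 717.38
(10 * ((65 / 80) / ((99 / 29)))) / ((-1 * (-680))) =377 / 107712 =0.00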